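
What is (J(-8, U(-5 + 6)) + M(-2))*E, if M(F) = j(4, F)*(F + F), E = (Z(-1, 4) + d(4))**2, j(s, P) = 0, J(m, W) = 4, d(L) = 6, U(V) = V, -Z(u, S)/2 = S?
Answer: 16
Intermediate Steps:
Z(u, S) = -2*S
E = 4 (E = (-2*4 + 6)**2 = (-8 + 6)**2 = (-2)**2 = 4)
M(F) = 0 (M(F) = 0*(F + F) = 0*(2*F) = 0)
(J(-8, U(-5 + 6)) + M(-2))*E = (4 + 0)*4 = 4*4 = 16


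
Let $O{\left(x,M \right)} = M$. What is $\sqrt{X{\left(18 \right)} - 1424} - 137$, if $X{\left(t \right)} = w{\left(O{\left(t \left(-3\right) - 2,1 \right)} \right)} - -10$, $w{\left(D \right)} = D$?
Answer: $-137 + 3 i \sqrt{157} \approx -137.0 + 37.59 i$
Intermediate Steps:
$X{\left(t \right)} = 11$ ($X{\left(t \right)} = 1 - -10 = 1 + 10 = 11$)
$\sqrt{X{\left(18 \right)} - 1424} - 137 = \sqrt{11 - 1424} - 137 = \sqrt{-1413} - 137 = 3 i \sqrt{157} - 137 = -137 + 3 i \sqrt{157}$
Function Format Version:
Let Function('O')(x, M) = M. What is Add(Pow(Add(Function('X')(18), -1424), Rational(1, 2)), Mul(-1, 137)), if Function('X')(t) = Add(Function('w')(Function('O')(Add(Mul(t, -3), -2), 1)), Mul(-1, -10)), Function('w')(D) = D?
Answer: Add(-137, Mul(3, I, Pow(157, Rational(1, 2)))) ≈ Add(-137.00, Mul(37.590, I))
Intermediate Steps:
Function('X')(t) = 11 (Function('X')(t) = Add(1, Mul(-1, -10)) = Add(1, 10) = 11)
Add(Pow(Add(Function('X')(18), -1424), Rational(1, 2)), Mul(-1, 137)) = Add(Pow(Add(11, -1424), Rational(1, 2)), Mul(-1, 137)) = Add(Pow(-1413, Rational(1, 2)), -137) = Add(Mul(3, I, Pow(157, Rational(1, 2))), -137) = Add(-137, Mul(3, I, Pow(157, Rational(1, 2))))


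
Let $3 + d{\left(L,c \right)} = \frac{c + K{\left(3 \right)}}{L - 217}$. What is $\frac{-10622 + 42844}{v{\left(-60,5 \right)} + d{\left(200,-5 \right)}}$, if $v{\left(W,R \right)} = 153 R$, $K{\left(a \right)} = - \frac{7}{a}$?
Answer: $\frac{821661}{19442} \approx 42.262$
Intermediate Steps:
$d{\left(L,c \right)} = -3 + \frac{- \frac{7}{3} + c}{-217 + L}$ ($d{\left(L,c \right)} = -3 + \frac{c - \frac{7}{3}}{L - 217} = -3 + \frac{c - \frac{7}{3}}{-217 + L} = -3 + \frac{- \frac{7}{3} + c}{-217 + L}$)
$\frac{-10622 + 42844}{v{\left(-60,5 \right)} + d{\left(200,-5 \right)}} = \frac{-10622 + 42844}{153 \cdot 5 + \frac{\frac{1946}{3} - 5 - 600}{-217 + 200}} = \frac{32222}{765 + \frac{\frac{1946}{3} - 5 - 600}{-17}} = \frac{32222}{765 - \frac{131}{51}} = \frac{32222}{\frac{38884}{51}} = 32222 \cdot \frac{51}{38884} = \frac{821661}{19442}$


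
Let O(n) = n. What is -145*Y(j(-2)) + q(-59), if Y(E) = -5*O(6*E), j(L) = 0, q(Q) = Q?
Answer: -59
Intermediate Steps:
Y(E) = -30*E
-145*Y(j(-2)) + q(-59) = -(-4350)*0 - 59 = -145*0 - 59 = 0 - 59 = -59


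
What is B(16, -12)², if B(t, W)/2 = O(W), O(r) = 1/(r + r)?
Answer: 1/144 ≈ 0.0069444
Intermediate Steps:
O(r) = 1/(2*r)
B(t, W) = 1/W (B(t, W) = 2*(1/(2*W)) = 1/W)
B(16, -12)² = (1/(-12))² = (-1/12)² = 1/144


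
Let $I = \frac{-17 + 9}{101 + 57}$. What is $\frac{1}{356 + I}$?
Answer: $\frac{79}{28120} \approx 0.0028094$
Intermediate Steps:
$I = - \frac{4}{79}$ ($I = - \frac{8}{158} = \left(-8\right) \frac{1}{158} = - \frac{4}{79} \approx -0.050633$)
$\frac{1}{356 + I} = \frac{1}{356 - \frac{4}{79}} = \frac{1}{\frac{28120}{79}} = \frac{79}{28120}$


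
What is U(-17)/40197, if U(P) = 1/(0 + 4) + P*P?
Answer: 1157/160788 ≈ 0.0071958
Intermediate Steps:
U(P) = ¼ + P² (U(P) = 1/4 + P² = ¼ + P²)
U(-17)/40197 = (¼ + (-17)²)/40197 = (¼ + 289)*(1/40197) = (1157/4)*(1/40197) = 1157/160788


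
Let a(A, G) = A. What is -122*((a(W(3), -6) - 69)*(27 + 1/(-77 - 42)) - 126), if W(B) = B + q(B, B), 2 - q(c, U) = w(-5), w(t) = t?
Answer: 24949244/119 ≈ 2.0966e+5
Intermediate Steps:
q(c, U) = 7 (q(c, U) = 2 - 1*(-5) = 2 + 5 = 7)
W(B) = 7 + B (W(B) = B + 7 = 7 + B)
-122*((a(W(3), -6) - 69)*(27 + 1/(-77 - 42)) - 126) = -122*(((7 + 3) - 69)*(27 + 1/(-77 - 42)) - 126) = -122*((10 - 69)*(27 + 1/(-119)) - 126) = -122*(-59*(27 - 1/119) - 126) = -122*(-59*3212/119 - 126) = -122*(-189508/119 - 126) = -122*(-204502/119) = 24949244/119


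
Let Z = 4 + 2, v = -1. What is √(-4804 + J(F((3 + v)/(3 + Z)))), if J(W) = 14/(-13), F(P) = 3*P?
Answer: I*√812058/13 ≈ 69.319*I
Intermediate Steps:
Z = 6
J(W) = -14/13 (J(W) = 14*(-1/13) = -14/13)
√(-4804 + J(F((3 + v)/(3 + Z)))) = √(-4804 - 14/13) = √(-62466/13) = I*√812058/13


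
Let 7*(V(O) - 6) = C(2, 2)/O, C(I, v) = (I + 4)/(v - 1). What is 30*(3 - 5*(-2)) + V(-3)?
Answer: 2770/7 ≈ 395.71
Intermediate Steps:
C(I, v) = (4 + I)/(-1 + v)
V(O) = 6 + 6/(7*O) (V(O) = 6 + (((4 + 2)/(-1 + 2))/O)/7 = 6 + ((6/1)/O)/7 = 6 + ((1*6)/O)/7 = 6 + (6/O)/7 = 6 + 6/(7*O))
30*(3 - 5*(-2)) + V(-3) = 30*(3 - 5*(-2)) + (6 + (6/7)/(-3)) = 30*(3 + 10) + (6 + (6/7)*(-⅓)) = 30*13 + (6 - 2/7) = 390 + 40/7 = 2770/7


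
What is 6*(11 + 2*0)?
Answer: 66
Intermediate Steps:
6*(11 + 2*0) = 6*(11 + 0) = 6*11 = 66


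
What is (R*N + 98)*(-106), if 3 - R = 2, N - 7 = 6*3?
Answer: -13038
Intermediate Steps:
N = 25 (N = 7 + 6*3 = 7 + 18 = 25)
R = 1 (R = 3 - 1*2 = 3 - 2 = 1)
(R*N + 98)*(-106) = (1*25 + 98)*(-106) = (25 + 98)*(-106) = 123*(-106) = -13038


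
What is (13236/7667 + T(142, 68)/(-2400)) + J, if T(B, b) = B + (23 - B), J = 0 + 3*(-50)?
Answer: -2728529941/18400800 ≈ -148.28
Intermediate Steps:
J = -150 (J = 0 - 150 = -150)
T(B, b) = 23
(13236/7667 + T(142, 68)/(-2400)) + J = (13236/7667 + 23/(-2400)) - 150 = (13236*(1/7667) + 23*(-1/2400)) - 150 = (13236/7667 - 23/2400) - 150 = 31590059/18400800 - 150 = -2728529941/18400800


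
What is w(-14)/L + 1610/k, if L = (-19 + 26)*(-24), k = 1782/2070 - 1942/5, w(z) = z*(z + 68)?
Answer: 30803/89134 ≈ 0.34558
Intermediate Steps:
w(z) = z*(68 + z)
k = -44567/115 (k = 1782*(1/2070) - 1942*⅕ = 99/115 - 1942/5 = -44567/115 ≈ -387.54)
L = -168 (L = 7*(-24) = -168)
w(-14)/L + 1610/k = -14*(68 - 14)/(-168) + 1610/(-44567/115) = -14*54*(-1/168) + 1610*(-115/44567) = -756*(-1/168) - 185150/44567 = 9/2 - 185150/44567 = 30803/89134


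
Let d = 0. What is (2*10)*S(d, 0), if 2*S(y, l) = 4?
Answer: 40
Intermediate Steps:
S(y, l) = 2 (S(y, l) = (1/2)*4 = 2)
(2*10)*S(d, 0) = (2*10)*2 = 20*2 = 40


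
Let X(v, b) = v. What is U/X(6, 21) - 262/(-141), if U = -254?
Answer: -5707/141 ≈ -40.475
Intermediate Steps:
U/X(6, 21) - 262/(-141) = -254/6 - 262/(-141) = -254*⅙ - 262*(-1/141) = -127/3 + 262/141 = -5707/141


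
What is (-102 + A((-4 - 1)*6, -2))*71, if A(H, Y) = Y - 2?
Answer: -7526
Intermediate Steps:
A(H, Y) = -2 + Y
(-102 + A((-4 - 1)*6, -2))*71 = (-102 + (-2 - 2))*71 = (-102 - 4)*71 = -106*71 = -7526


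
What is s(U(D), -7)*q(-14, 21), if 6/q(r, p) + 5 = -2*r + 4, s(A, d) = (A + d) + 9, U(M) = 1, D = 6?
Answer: 2/3 ≈ 0.66667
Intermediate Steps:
s(A, d) = 9 + A + d
q(r, p) = 6/(-1 - 2*r) (q(r, p) = 6/(-5 + (-2*r + 4)) = 6/(-5 + (4 - 2*r)) = 6/(-1 - 2*r))
s(U(D), -7)*q(-14, 21) = (9 + 1 - 7)*(-6/(1 + 2*(-14))) = 3*(-6/(1 - 28)) = 3*(-6/(-27)) = 3*(-6*(-1/27)) = 3*(2/9) = 2/3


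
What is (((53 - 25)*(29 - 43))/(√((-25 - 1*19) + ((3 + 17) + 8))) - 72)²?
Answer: -4420 - 14112*I ≈ -4420.0 - 14112.0*I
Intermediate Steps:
(((53 - 25)*(29 - 43))/(√((-25 - 1*19) + ((3 + 17) + 8))) - 72)² = ((28*(-14))/(√((-25 - 19) + (20 + 8))) - 72)² = (-392/√(-44 + 28) - 72)² = (-392*(-I/4) - 72)² = (-(-98)*I - 72)² = (98*I - 72)² = (-72 + 98*I)²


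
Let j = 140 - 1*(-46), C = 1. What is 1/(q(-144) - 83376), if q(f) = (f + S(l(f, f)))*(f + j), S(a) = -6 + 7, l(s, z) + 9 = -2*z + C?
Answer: -1/89382 ≈ -1.1188e-5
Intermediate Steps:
l(s, z) = -8 - 2*z (l(s, z) = -9 + (-2*z + 1) = -9 + (1 - 2*z) = -8 - 2*z)
S(a) = 1
j = 186 (j = 140 + 46 = 186)
q(f) = (1 + f)*(186 + f) (q(f) = (f + 1)*(f + 186) = (1 + f)*(186 + f))
1/(q(-144) - 83376) = 1/((186 + (-144)**2 + 187*(-144)) - 83376) = 1/((186 + 20736 - 26928) - 83376) = 1/(-6006 - 83376) = 1/(-89382) = -1/89382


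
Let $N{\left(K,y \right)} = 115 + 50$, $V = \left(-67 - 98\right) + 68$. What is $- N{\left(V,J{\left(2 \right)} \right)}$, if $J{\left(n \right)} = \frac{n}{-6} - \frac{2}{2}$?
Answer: $-165$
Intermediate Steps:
$J{\left(n \right)} = -1 - \frac{n}{6}$ ($J{\left(n \right)} = n \left(- \frac{1}{6}\right) - 1 = - \frac{n}{6} - 1 = -1 - \frac{n}{6}$)
$V = -97$ ($V = -165 + 68 = -97$)
$N{\left(K,y \right)} = 165$
$- N{\left(V,J{\left(2 \right)} \right)} = \left(-1\right) 165 = -165$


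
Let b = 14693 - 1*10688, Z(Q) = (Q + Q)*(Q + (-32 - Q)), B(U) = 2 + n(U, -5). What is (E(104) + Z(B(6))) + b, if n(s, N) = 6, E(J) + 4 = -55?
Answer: 3434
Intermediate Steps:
E(J) = -59 (E(J) = -4 - 55 = -59)
B(U) = 8 (B(U) = 2 + 6 = 8)
Z(Q) = -64*Q (Z(Q) = (2*Q)*(-32) = -64*Q)
b = 4005 (b = 14693 - 10688 = 4005)
(E(104) + Z(B(6))) + b = (-59 - 64*8) + 4005 = (-59 - 512) + 4005 = -571 + 4005 = 3434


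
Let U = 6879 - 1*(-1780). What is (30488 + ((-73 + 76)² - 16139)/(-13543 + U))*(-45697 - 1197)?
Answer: -1745858016167/1221 ≈ -1.4299e+9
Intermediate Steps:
U = 8659 (U = 6879 + 1780 = 8659)
(30488 + ((-73 + 76)² - 16139)/(-13543 + U))*(-45697 - 1197) = (30488 + ((-73 + 76)² - 16139)/(-13543 + 8659))*(-45697 - 1197) = (30488 + (3² - 16139)/(-4884))*(-46894) = (30488 + (9 - 16139)*(-1/4884))*(-46894) = (30488 - 16130*(-1/4884))*(-46894) = (30488 + 8065/2442)*(-46894) = (74459761/2442)*(-46894) = -1745858016167/1221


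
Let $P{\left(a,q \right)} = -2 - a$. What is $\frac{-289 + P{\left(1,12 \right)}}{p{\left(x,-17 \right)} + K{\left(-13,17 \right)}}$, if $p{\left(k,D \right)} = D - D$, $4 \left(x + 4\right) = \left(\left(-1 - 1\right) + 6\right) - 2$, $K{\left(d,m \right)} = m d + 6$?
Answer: $\frac{292}{215} \approx 1.3581$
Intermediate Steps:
$K{\left(d,m \right)} = 6 + d m$ ($K{\left(d,m \right)} = d m + 6 = 6 + d m$)
$x = - \frac{7}{2}$ ($x = -4 + \frac{\left(\left(-1 - 1\right) + 6\right) - 2}{4} = -4 + \frac{\left(-2 + 6\right) - 2}{4} = -4 + \frac{4 - 2}{4} = -4 + \frac{1}{4} \cdot 2 = -4 + \frac{1}{2} = - \frac{7}{2} \approx -3.5$)
$p{\left(k,D \right)} = 0$
$\frac{-289 + P{\left(1,12 \right)}}{p{\left(x,-17 \right)} + K{\left(-13,17 \right)}} = \frac{-289 - 3}{0 + \left(6 - 221\right)} = \frac{-289 - 3}{0 - 215} = - \frac{292}{-215} = \left(-292\right) \left(- \frac{1}{215}\right) = \frac{292}{215}$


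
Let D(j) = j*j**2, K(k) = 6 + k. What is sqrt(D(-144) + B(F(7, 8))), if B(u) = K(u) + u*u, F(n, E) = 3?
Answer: 3*I*sqrt(331774) ≈ 1728.0*I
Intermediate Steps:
D(j) = j**3
B(u) = 6 + u + u**2 (B(u) = (6 + u) + u*u = (6 + u) + u**2 = 6 + u + u**2)
sqrt(D(-144) + B(F(7, 8))) = sqrt((-144)**3 + (6 + 3 + 3**2)) = sqrt(-2985984 + (6 + 3 + 9)) = sqrt(-2985984 + 18) = sqrt(-2985966) = 3*I*sqrt(331774)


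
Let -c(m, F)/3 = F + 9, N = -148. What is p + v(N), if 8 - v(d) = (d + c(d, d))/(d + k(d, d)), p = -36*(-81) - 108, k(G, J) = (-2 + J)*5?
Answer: 2529037/898 ≈ 2816.3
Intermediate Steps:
c(m, F) = -27 - 3*F (c(m, F) = -3*(F + 9) = -3*(9 + F) = -27 - 3*F)
k(G, J) = -10 + 5*J
p = 2808 (p = 2916 - 108 = 2808)
v(d) = 8 - (-27 - 2*d)/(-10 + 6*d) (v(d) = 8 - (d + (-27 - 3*d))/(d + (-10 + 5*d)) = 8 - (-27 - 2*d)/(-10 + 6*d))
p + v(N) = 2808 + (-53 + 50*(-148))/(2*(-5 + 3*(-148))) = 2808 + (-53 - 7400)/(2*(-5 - 444)) = 2808 + (½)*(-7453)/(-449) = 2808 + (½)*(-1/449)*(-7453) = 2808 + 7453/898 = 2529037/898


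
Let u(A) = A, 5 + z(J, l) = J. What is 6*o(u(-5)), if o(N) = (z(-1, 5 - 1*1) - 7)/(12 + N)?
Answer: -78/7 ≈ -11.143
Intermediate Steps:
z(J, l) = -5 + J
o(N) = -13/(12 + N) (o(N) = ((-5 - 1) - 7)/(12 + N) = (-6 - 7)/(12 + N) = -13/(12 + N))
6*o(u(-5)) = 6*(-13/(12 - 5)) = 6*(-13/7) = -78/7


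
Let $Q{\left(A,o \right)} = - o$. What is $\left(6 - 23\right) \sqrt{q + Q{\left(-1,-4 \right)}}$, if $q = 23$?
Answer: $- 51 \sqrt{3} \approx -88.335$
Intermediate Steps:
$\left(6 - 23\right) \sqrt{q + Q{\left(-1,-4 \right)}} = \left(6 - 23\right) \sqrt{23 - -4} = - 17 \sqrt{23 + 4} = - 17 \sqrt{27} = - 17 \cdot 3 \sqrt{3} = - 51 \sqrt{3}$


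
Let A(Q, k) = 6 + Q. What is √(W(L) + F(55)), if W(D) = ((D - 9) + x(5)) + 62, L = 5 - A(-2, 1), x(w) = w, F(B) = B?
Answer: √114 ≈ 10.677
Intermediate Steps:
L = 1 (L = 5 - (6 - 2) = 5 - 1*4 = 5 - 4 = 1)
W(D) = 58 + D (W(D) = ((D - 9) + 5) + 62 = ((-9 + D) + 5) + 62 = (-4 + D) + 62 = 58 + D)
√(W(L) + F(55)) = √((58 + 1) + 55) = √(59 + 55) = √114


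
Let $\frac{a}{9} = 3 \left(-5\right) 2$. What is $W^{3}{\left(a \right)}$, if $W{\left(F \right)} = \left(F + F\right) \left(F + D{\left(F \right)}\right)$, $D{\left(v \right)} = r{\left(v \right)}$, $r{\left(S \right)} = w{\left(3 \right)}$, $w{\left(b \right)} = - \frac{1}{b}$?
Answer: $3110857215192000$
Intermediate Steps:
$a = -270$ ($a = 9 \cdot 3 \left(-5\right) 2 = 9 \left(\left(-15\right) 2\right) = 9 \left(-30\right) = -270$)
$r{\left(S \right)} = - \frac{1}{3}$
$D{\left(v \right)} = - \frac{1}{3}$
$W{\left(F \right)} = 2 F \left(- \frac{1}{3} + F\right)$ ($W{\left(F \right)} = \left(F + F\right) \left(F - \frac{1}{3}\right) = 2 F \left(- \frac{1}{3} + F\right)$)
$W^{3}{\left(a \right)} = \left(\frac{2}{3} \left(-270\right) \left(-1 + 3 \left(-270\right)\right)\right)^{3} = \left(\frac{2}{3} \left(-270\right) \left(-1 - 810\right)\right)^{3} = \left(\frac{2}{3} \left(-270\right) \left(-811\right)\right)^{3} = 145980^{3} = 3110857215192000$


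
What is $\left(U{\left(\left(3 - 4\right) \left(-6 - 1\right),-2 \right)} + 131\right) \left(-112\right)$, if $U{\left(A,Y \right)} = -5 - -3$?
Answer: $-14448$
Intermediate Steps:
$U{\left(A,Y \right)} = -2$ ($U{\left(A,Y \right)} = -5 + 3 = -2$)
$\left(U{\left(\left(3 - 4\right) \left(-6 - 1\right),-2 \right)} + 131\right) \left(-112\right) = \left(-2 + 131\right) \left(-112\right) = 129 \left(-112\right) = -14448$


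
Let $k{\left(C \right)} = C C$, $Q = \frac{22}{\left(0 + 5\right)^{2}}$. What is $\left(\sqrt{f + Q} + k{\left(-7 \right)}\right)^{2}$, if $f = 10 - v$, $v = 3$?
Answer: $\frac{\left(245 + \sqrt{197}\right)^{2}}{25} \approx 2684.0$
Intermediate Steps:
$Q = \frac{22}{25}$ ($Q = \frac{22}{5^{2}} = \frac{22}{25} \approx 0.88$)
$k{\left(C \right)} = C^{2}$
$f = 7$ ($f = 10 - 3 = 7$)
$\left(\sqrt{f + Q} + k{\left(-7 \right)}\right)^{2} = \left(\sqrt{7 + \frac{22}{25}} + \left(-7\right)^{2}\right)^{2} = \left(\sqrt{\frac{197}{25}} + 49\right)^{2} = \left(\frac{\sqrt{197}}{5} + 49\right)^{2} = \left(49 + \frac{\sqrt{197}}{5}\right)^{2}$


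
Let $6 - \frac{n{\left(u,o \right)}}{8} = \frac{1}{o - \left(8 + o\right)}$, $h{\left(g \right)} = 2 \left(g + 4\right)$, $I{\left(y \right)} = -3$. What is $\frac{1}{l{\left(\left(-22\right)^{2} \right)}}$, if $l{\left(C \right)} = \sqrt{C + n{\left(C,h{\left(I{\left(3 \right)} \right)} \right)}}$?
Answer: $\frac{\sqrt{533}}{533} \approx 0.043315$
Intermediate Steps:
$h{\left(g \right)} = 8 + 2 g$ ($h{\left(g \right)} = 2 \left(4 + g\right) = 8 + 2 g$)
$n{\left(u,o \right)} = 49$ ($n{\left(u,o \right)} = 48 - \frac{8}{o - \left(8 + o\right)} = 48 - \frac{8}{-8} = 48 - -1 = 48 + 1 = 49$)
$l{\left(C \right)} = \sqrt{49 + C}$ ($l{\left(C \right)} = \sqrt{C + 49} = \sqrt{49 + C}$)
$\frac{1}{l{\left(\left(-22\right)^{2} \right)}} = \frac{1}{\sqrt{49 + \left(-22\right)^{2}}} = \frac{1}{\sqrt{49 + 484}} = \frac{1}{\sqrt{533}} = \frac{\sqrt{533}}{533}$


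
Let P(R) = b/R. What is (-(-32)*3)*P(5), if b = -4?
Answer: -384/5 ≈ -76.800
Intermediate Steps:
P(R) = -4/R
(-(-32)*3)*P(5) = (-(-32)*3)*(-4/5) = (-8*(-12))*(-4*⅕) = 96*(-⅘) = -384/5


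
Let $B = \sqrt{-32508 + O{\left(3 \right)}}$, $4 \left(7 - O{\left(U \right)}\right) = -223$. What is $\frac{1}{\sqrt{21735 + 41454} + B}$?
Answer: $\frac{2}{6 \sqrt{7021} + i \sqrt{129781}} \approx 0.0026285 - 0.0018835 i$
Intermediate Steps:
$O{\left(U \right)} = \frac{251}{4}$ ($O{\left(U \right)} = 7 - - \frac{223}{4} = 7 + \frac{223}{4} = \frac{251}{4}$)
$B = \frac{i \sqrt{129781}}{2}$ ($B = \sqrt{-32508 + \frac{251}{4}} = \sqrt{- \frac{129781}{4}} = \frac{i \sqrt{129781}}{2} \approx 180.13 i$)
$\frac{1}{\sqrt{21735 + 41454} + B} = \frac{1}{\sqrt{21735 + 41454} + \frac{i \sqrt{129781}}{2}} = \frac{1}{\sqrt{63189} + \frac{i \sqrt{129781}}{2}} = \frac{1}{3 \sqrt{7021} + \frac{i \sqrt{129781}}{2}}$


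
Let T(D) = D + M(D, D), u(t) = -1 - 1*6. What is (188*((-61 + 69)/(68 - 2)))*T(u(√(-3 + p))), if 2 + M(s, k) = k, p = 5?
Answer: -12032/33 ≈ -364.61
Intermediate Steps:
M(s, k) = -2 + k
u(t) = -7 (u(t) = -1 - 6 = -7)
T(D) = -2 + 2*D (T(D) = D + (-2 + D) = -2 + 2*D)
(188*((-61 + 69)/(68 - 2)))*T(u(√(-3 + p))) = (188*((-61 + 69)/(68 - 2)))*(-2 + 2*(-7)) = (188*(8/66))*(-2 - 14) = (188*(8*(1/66)))*(-16) = (188*(4/33))*(-16) = (752/33)*(-16) = -12032/33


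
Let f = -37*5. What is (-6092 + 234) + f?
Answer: -6043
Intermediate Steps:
f = -185
(-6092 + 234) + f = (-6092 + 234) - 185 = -5858 - 185 = -6043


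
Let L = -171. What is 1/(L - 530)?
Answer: -1/701 ≈ -0.0014265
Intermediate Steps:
1/(L - 530) = 1/(-171 - 530) = 1/(-701) = -1/701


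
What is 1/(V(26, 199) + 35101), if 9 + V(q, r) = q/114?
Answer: 57/2000257 ≈ 2.8496e-5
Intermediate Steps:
V(q, r) = -9 + q/114
1/(V(26, 199) + 35101) = 1/((-9 + (1/114)*26) + 35101) = 1/((-9 + 13/57) + 35101) = 1/(-500/57 + 35101) = 1/(2000257/57) = 57/2000257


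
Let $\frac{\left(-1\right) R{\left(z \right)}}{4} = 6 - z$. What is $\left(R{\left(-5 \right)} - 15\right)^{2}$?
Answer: $3481$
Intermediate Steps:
$R{\left(z \right)} = -24 + 4 z$ ($R{\left(z \right)} = - 4 \left(6 - z\right) = -24 + 4 z$)
$\left(R{\left(-5 \right)} - 15\right)^{2} = \left(\left(-24 + 4 \left(-5\right)\right) - 15\right)^{2} = \left(\left(-24 - 20\right) - 15\right)^{2} = \left(-44 - 15\right)^{2} = \left(-59\right)^{2} = 3481$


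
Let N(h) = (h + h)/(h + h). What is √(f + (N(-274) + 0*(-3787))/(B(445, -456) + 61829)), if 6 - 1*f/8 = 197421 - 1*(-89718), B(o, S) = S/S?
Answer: I*√975728699107530/20610 ≈ 1515.6*I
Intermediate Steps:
B(o, S) = 1
N(h) = 1 (N(h) = (2*h)/((2*h)) = (2*h)*(1/(2*h)) = 1)
f = -2297064 (f = 48 - 8*(197421 - 1*(-89718)) = 48 - 8*(197421 + 89718) = 48 - 8*287139 = 48 - 2297112 = -2297064)
√(f + (N(-274) + 0*(-3787))/(B(445, -456) + 61829)) = √(-2297064 + (1 + 0*(-3787))/(1 + 61829)) = √(-2297064 + (1 + 0)/61830) = √(-2297064 + 1*(1/61830)) = √(-2297064 + 1/61830) = √(-142027467119/61830) = I*√975728699107530/20610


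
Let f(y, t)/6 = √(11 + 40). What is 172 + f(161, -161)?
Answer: 172 + 6*√51 ≈ 214.85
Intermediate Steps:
f(y, t) = 6*√51 (f(y, t) = 6*√(11 + 40) = 6*√51)
172 + f(161, -161) = 172 + 6*√51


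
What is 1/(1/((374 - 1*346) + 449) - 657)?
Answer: -477/313388 ≈ -0.0015221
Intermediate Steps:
1/(1/((374 - 1*346) + 449) - 657) = 1/(1/((374 - 346) + 449) - 657) = 1/(1/(28 + 449) - 657) = 1/(1/477 - 657) = 1/(-313388/477) = -477/313388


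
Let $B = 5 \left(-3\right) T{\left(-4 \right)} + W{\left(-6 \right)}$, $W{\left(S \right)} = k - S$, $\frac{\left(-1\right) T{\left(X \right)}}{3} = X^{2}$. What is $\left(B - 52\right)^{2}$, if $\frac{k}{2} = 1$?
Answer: $456976$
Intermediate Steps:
$k = 2$ ($k = 2 \cdot 1 = 2$)
$T{\left(X \right)} = - 3 X^{2}$
$W{\left(S \right)} = 2 - S$
$B = 728$ ($B = 5 \left(-3\right) \left(- 3 \left(-4\right)^{2}\right) + \left(2 - -6\right) = - 15 \left(\left(-3\right) 16\right) + \left(2 + 6\right) = \left(-15\right) \left(-48\right) + 8 = 720 + 8 = 728$)
$\left(B - 52\right)^{2} = \left(728 - 52\right)^{2} = 676^{2} = 456976$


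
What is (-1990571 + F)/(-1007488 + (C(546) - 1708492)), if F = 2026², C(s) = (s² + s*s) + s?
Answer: -2114105/2119202 ≈ -0.99759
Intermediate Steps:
C(s) = s + 2*s² (C(s) = (s² + s²) + s = 2*s² + s = s + 2*s²)
F = 4104676
(-1990571 + F)/(-1007488 + (C(546) - 1708492)) = (-1990571 + 4104676)/(-1007488 + (546*(1 + 2*546) - 1708492)) = 2114105/(-1007488 + (546*(1 + 1092) - 1708492)) = 2114105/(-1007488 + (546*1093 - 1708492)) = 2114105/(-1007488 + (596778 - 1708492)) = 2114105/(-1007488 - 1111714) = 2114105/(-2119202) = 2114105*(-1/2119202) = -2114105/2119202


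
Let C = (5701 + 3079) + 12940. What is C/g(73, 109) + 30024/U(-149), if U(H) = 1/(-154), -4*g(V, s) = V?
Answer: -337616688/73 ≈ -4.6249e+6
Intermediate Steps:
g(V, s) = -V/4
U(H) = -1/154
C = 21720 (C = 8780 + 12940 = 21720)
C/g(73, 109) + 30024/U(-149) = 21720/((-¼*73)) + 30024/(-1/154) = 21720/(-73/4) + 30024*(-154) = 21720*(-4/73) - 4623696 = -86880/73 - 4623696 = -337616688/73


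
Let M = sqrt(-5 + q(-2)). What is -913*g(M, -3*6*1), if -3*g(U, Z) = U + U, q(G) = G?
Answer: 1826*I*sqrt(7)/3 ≈ 1610.4*I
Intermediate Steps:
M = I*sqrt(7) (M = sqrt(-5 - 2) = sqrt(-7) = I*sqrt(7) ≈ 2.6458*I)
g(U, Z) = -2*U/3 (g(U, Z) = -(U + U)/3 = -2*U/3)
-913*g(M, -3*6*1) = -(-1826)*I*sqrt(7)/3 = 1826*I*sqrt(7)/3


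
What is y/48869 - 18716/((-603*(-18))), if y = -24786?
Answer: -591829724/265212063 ≈ -2.2315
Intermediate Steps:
y/48869 - 18716/((-603*(-18))) = -24786/48869 - 18716/((-603*(-18))) = -24786*1/48869 - 18716/10854 = -24786/48869 - 18716*1/10854 = -24786/48869 - 9358/5427 = -591829724/265212063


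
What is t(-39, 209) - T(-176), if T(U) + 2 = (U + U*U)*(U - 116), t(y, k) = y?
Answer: 8993563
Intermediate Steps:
T(U) = -2 + (-116 + U)*(U + U²) (T(U) = -2 + (U + U*U)*(U - 116) = -2 + (U + U²)*(-116 + U) = -2 + (-116 + U)*(U + U²))
t(-39, 209) - T(-176) = -39 - (-2 + (-176)³ - 116*(-176) - 115*(-176)²) = -39 - (-2 - 5451776 + 20416 - 115*30976) = -39 - (-2 - 5451776 + 20416 - 3562240) = -39 - 1*(-8993602) = -39 + 8993602 = 8993563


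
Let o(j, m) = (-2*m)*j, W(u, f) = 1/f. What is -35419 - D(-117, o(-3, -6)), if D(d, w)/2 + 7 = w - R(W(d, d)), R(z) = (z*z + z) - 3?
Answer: -483755803/13689 ≈ -35339.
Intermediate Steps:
R(z) = -3 + z + z² (R(z) = (z² + z) - 3 = (z + z²) - 3 = -3 + z + z²)
o(j, m) = -2*j*m
D(d, w) = -8 - 2/d - 2/d² + 2*w (D(d, w) = -14 + 2*(w - (-3 + 1/d + (1/d)²)) = -14 + 2*(w - (-3 + 1/d + d⁻²)) = -14 + 2*(w + (3 - 1/d - 1/d²)) = -14 + 2*(3 + w - 1/d - 1/d²) = -14 + (6 - 2/d - 2/d² + 2*w) = -8 - 2/d - 2/d² + 2*w)
-35419 - D(-117, o(-3, -6)) = -35419 - (-8 - 2/(-117) - 2/(-117)² + 2*(-2*(-3)*(-6))) = -35419 - (-8 - 2*(-1/117) - 2*1/13689 + 2*(-36)) = -35419 - (-8 + 2/117 - 2/13689 - 72) = -35419 - 1*(-1094888/13689) = -35419 + 1094888/13689 = -483755803/13689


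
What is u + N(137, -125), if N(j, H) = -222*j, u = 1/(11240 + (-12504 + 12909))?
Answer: -354171029/11645 ≈ -30414.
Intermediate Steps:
u = 1/11645 (u = 1/(11240 + 405) = 1/11645 ≈ 8.5874e-5)
u + N(137, -125) = 1/11645 - 222*137 = 1/11645 - 30414 = -354171029/11645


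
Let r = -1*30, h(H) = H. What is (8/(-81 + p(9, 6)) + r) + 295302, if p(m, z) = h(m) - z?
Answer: 11515604/39 ≈ 2.9527e+5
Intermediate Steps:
p(m, z) = m - z
r = -30
(8/(-81 + p(9, 6)) + r) + 295302 = (8/(-81 + (9 - 1*6)) - 30) + 295302 = (8/(-81 + (9 - 6)) - 30) + 295302 = (8/(-81 + 3) - 30) + 295302 = (8/(-78) - 30) + 295302 = (-1/78*8 - 30) + 295302 = (-4/39 - 30) + 295302 = -1174/39 + 295302 = 11515604/39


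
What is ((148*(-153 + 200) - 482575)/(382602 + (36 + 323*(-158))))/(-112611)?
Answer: 475619/37342258044 ≈ 1.2737e-5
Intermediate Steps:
((148*(-153 + 200) - 482575)/(382602 + (36 + 323*(-158))))/(-112611) = ((148*47 - 482575)/(382602 + (36 - 51034)))*(-1/112611) = ((6956 - 482575)/(382602 - 50998))*(-1/112611) = -475619/331604*(-1/112611) = 475619/37342258044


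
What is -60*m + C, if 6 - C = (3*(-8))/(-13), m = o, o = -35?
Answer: 27354/13 ≈ 2104.2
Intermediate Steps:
m = -35
C = 54/13 (C = 6 - 3*(-8)/(-13) = 6 - (-24)*(-1)/13 = 6 - 1*24/13 = 6 - 24/13 = 54/13 ≈ 4.1538)
-60*m + C = -60*(-35) + 54/13 = 2100 + 54/13 = 27354/13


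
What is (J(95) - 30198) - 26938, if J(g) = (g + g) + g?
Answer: -56851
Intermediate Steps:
J(g) = 3*g (J(g) = 2*g + g = 3*g)
(J(95) - 30198) - 26938 = (3*95 - 30198) - 26938 = (285 - 30198) - 26938 = -29913 - 26938 = -56851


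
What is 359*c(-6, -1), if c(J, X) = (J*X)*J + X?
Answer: -13283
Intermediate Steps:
c(J, X) = X + X*J**2 (c(J, X) = X*J**2 + X = X + X*J**2)
359*c(-6, -1) = 359*(-(1 + (-6)**2)) = 359*(-(1 + 36)) = 359*(-1*37) = 359*(-37) = -13283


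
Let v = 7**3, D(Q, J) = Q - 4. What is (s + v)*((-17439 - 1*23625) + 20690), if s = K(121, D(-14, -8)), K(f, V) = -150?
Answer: -3932182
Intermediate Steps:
D(Q, J) = -4 + Q
v = 343
s = -150
(s + v)*((-17439 - 1*23625) + 20690) = (-150 + 343)*((-17439 - 1*23625) + 20690) = 193*((-17439 - 23625) + 20690) = 193*(-41064 + 20690) = 193*(-20374) = -3932182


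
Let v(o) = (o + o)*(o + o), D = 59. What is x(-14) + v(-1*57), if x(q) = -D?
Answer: 12937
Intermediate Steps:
x(q) = -59 (x(q) = -1*59 = -59)
v(o) = 4*o² (v(o) = (2*o)*(2*o) = 4*o²)
x(-14) + v(-1*57) = -59 + 4*(-1*57)² = -59 + 4*(-57)² = -59 + 4*3249 = -59 + 12996 = 12937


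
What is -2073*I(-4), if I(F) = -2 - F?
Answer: -4146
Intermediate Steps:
-2073*I(-4) = -2073*(-2 - 1*(-4)) = -2073*(-2 + 4) = -2073*2 = -4146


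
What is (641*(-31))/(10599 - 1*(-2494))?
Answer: -19871/13093 ≈ -1.5177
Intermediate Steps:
(641*(-31))/(10599 - 1*(-2494)) = -19871/(10599 + 2494) = -19871/13093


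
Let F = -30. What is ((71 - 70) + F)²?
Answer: 841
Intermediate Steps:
((71 - 70) + F)² = ((71 - 70) - 30)² = (1 - 30)² = (-29)² = 841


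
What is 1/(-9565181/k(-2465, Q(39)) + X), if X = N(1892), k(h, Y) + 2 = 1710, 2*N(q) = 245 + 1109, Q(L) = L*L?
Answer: -1708/8408865 ≈ -0.00020312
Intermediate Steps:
Q(L) = L²
N(q) = 677 (N(q) = (245 + 1109)/2 = (½)*1354 = 677)
k(h, Y) = 1708 (k(h, Y) = -2 + 1710 = 1708)
X = 677
1/(-9565181/k(-2465, Q(39)) + X) = 1/(-9565181/1708 + 677) = 1/(-8408865/1708) = -1708/8408865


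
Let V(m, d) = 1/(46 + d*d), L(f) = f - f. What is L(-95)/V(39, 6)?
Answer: 0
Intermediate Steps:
L(f) = 0
V(m, d) = 1/(46 + d**2)
L(-95)/V(39, 6) = 0/(1/(46 + 6**2)) = 0/(1/(46 + 36)) = 0/(1/82) = 0*82 = 0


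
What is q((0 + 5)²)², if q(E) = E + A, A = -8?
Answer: 289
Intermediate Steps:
q(E) = -8 + E (q(E) = E - 8 = -8 + E)
q((0 + 5)²)² = (-8 + (0 + 5)²)² = (-8 + 5²)² = (-8 + 25)² = 17² = 289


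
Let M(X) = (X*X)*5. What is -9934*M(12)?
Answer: -7152480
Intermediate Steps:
M(X) = 5*X² (M(X) = X²*5 = 5*X²)
-9934*M(12) = -49670*12² = -49670*144 = -9934*720 = -7152480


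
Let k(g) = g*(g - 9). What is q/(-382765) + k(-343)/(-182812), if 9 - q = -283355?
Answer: -3500566236/2499072685 ≈ -1.4007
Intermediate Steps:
q = 283364 (q = 9 - 1*(-283355) = 9 + 283355 = 283364)
k(g) = g*(-9 + g)
q/(-382765) + k(-343)/(-182812) = 283364/(-382765) - 343*(-9 - 343)/(-182812) = 283364*(-1/382765) - 343*(-352)*(-1/182812) = -283364/382765 + 120736*(-1/182812) = -283364/382765 - 4312/6529 = -3500566236/2499072685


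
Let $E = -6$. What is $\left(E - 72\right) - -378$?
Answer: $300$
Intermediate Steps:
$\left(E - 72\right) - -378 = \left(-6 - 72\right) - -378 = \left(-6 - 72\right) + 378 = -78 + 378 = 300$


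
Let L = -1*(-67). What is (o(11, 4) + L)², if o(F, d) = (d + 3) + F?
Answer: 7225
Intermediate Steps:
o(F, d) = 3 + F + d (o(F, d) = (3 + d) + F = 3 + F + d)
L = 67
(o(11, 4) + L)² = ((3 + 11 + 4) + 67)² = (18 + 67)² = 85² = 7225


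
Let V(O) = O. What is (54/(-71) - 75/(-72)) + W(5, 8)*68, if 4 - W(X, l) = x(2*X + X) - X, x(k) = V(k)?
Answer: -694753/1704 ≈ -407.72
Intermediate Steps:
x(k) = k
W(X, l) = 4 - 2*X (W(X, l) = 4 - ((2*X + X) - X) = 4 - (3*X - X) = 4 - 2*X)
(54/(-71) - 75/(-72)) + W(5, 8)*68 = (54/(-71) - 75/(-72)) + (4 - 2*5)*68 = (54*(-1/71) - 75*(-1/72)) + (4 - 10)*68 = (-54/71 + 25/24) - 6*68 = 479/1704 - 408 = -694753/1704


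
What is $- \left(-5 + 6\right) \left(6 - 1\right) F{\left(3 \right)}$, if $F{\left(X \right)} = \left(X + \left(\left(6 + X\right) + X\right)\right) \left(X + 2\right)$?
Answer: $-375$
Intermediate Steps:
$F{\left(X \right)} = \left(2 + X\right) \left(6 + 3 X\right)$ ($F{\left(X \right)} = \left(X + \left(6 + 2 X\right)\right) \left(2 + X\right) = \left(6 + 3 X\right) \left(2 + X\right) = \left(2 + X\right) \left(6 + 3 X\right)$)
$- \left(-5 + 6\right) \left(6 - 1\right) F{\left(3 \right)} = - \left(-5 + 6\right) \left(6 - 1\right) \left(12 + 3 \cdot 3^{2} + 12 \cdot 3\right) = - 1 \cdot 5 \left(12 + 3 \cdot 9 + 36\right) = - 1 \cdot 5 \left(12 + 27 + 36\right) = - 1 \cdot 5 \cdot 75 = - 1 \cdot 375 = \left(-1\right) 375 = -375$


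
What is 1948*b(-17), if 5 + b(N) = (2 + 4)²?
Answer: 60388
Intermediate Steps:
b(N) = 31 (b(N) = -5 + (2 + 4)² = -5 + 6² = -5 + 36 = 31)
1948*b(-17) = 1948*31 = 60388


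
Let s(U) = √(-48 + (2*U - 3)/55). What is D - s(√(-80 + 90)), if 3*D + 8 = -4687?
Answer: -1565 - I*√(145365 - 110*√10)/55 ≈ -1565.0 - 6.9238*I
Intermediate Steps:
D = -1565 (D = -8/3 + (⅓)*(-4687) = -8/3 - 4687/3 = -1565)
s(U) = √(-2643/55 + 2*U/55) (s(U) = √(-48 + (-3 + 2*U)*(1/55)) = √(-48 + (-3/55 + 2*U/55)) = √(-2643/55 + 2*U/55))
D - s(√(-80 + 90)) = -1565 - √(-145365 + 110*√(-80 + 90))/55 = -1565 - √(-145365 + 110*√10)/55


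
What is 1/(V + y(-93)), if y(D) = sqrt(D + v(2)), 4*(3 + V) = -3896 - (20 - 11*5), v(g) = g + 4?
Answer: -5164/5000507 - 16*I*sqrt(87)/15001521 ≈ -0.0010327 - 9.9482e-6*I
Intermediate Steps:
v(g) = 4 + g
V = -3873/4 (V = -3 + (-3896 - (20 - 11*5))/4 = -3 + (-3896 - (20 - 55))/4 = -3 + (-3896 - 1*(-35))/4 = -3 + (-3896 + 35)/4 = -3 + (1/4)*(-3861) = -3 - 3861/4 = -3873/4 ≈ -968.25)
y(D) = sqrt(6 + D) (y(D) = sqrt(D + (4 + 2)) = sqrt(D + 6) = sqrt(6 + D))
1/(V + y(-93)) = 1/(-3873/4 + sqrt(6 - 93)) = 1/(-3873/4 + sqrt(-87)) = 1/(-3873/4 + I*sqrt(87))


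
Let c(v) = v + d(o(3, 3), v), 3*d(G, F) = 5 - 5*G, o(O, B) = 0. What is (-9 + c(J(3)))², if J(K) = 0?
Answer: 484/9 ≈ 53.778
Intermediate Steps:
d(G, F) = 5/3 - 5*G/3 (d(G, F) = (5 - 5*G)/3 = 5/3 - 5*G/3)
c(v) = 5/3 + v (c(v) = v + (5/3 - 5/3*0) = v + (5/3 + 0) = v + 5/3 = 5/3 + v)
(-9 + c(J(3)))² = (-9 + (5/3 + 0))² = (-9 + 5/3)² = (-22/3)² = 484/9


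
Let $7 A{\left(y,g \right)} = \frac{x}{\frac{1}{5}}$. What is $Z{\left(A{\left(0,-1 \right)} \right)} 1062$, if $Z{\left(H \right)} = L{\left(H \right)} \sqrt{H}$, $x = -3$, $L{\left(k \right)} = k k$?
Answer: $\frac{238950 i \sqrt{105}}{343} \approx 7138.5 i$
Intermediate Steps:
$L{\left(k \right)} = k^{2}$
$A{\left(y,g \right)} = - \frac{15}{7}$ ($A{\left(y,g \right)} = \frac{\left(-3\right) \frac{1}{\frac{1}{5}}}{7} = \frac{\left(-3\right) 5}{7} = \frac{1}{7} \left(-15\right) = - \frac{15}{7}$)
$Z{\left(H \right)} = H^{\frac{5}{2}}$ ($Z{\left(H \right)} = H^{2} \sqrt{H} = H^{\frac{5}{2}}$)
$Z{\left(A{\left(0,-1 \right)} \right)} 1062 = \left(- \frac{15}{7}\right)^{\frac{5}{2}} \cdot 1062 = \frac{225 i \sqrt{105}}{343} \cdot 1062 = \frac{238950 i \sqrt{105}}{343}$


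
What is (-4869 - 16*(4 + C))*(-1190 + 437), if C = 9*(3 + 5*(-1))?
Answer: 3497685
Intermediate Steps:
C = -18 (C = 9*(3 - 5) = 9*(-2) = -18)
(-4869 - 16*(4 + C))*(-1190 + 437) = (-4869 - 16*(4 - 18))*(-1190 + 437) = (-4869 - 16*(-14))*(-753) = (-4869 + 224)*(-753) = -4645*(-753) = 3497685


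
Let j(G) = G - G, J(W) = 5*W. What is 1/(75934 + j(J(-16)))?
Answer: 1/75934 ≈ 1.3169e-5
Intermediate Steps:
j(G) = 0
1/(75934 + j(J(-16))) = 1/(75934 + 0) = 1/75934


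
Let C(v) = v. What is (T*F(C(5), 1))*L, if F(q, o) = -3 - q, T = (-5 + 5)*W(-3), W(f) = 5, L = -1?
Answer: 0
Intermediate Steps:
T = 0 (T = (-5 + 5)*5 = 0*5 = 0)
(T*F(C(5), 1))*L = (0*(-3 - 1*5))*(-1) = (0*(-3 - 5))*(-1) = (0*(-8))*(-1) = 0*(-1) = 0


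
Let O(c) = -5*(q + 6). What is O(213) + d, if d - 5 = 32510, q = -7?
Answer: 32520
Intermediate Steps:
O(c) = 5 (O(c) = -5*(-7 + 6) = -5*(-1) = 5)
d = 32515 (d = 5 + 32510 = 32515)
O(213) + d = 5 + 32515 = 32520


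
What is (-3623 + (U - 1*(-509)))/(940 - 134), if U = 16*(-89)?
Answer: -2269/403 ≈ -5.6303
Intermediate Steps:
U = -1424
(-3623 + (U - 1*(-509)))/(940 - 134) = (-3623 + (-1424 - 1*(-509)))/(940 - 134) = (-3623 + (-1424 + 509))/806 = (-3623 - 915)*(1/806) = -4538*1/806 = -2269/403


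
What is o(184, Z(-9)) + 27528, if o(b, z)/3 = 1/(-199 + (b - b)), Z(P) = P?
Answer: 5478069/199 ≈ 27528.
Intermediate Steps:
o(b, z) = -3/199 (o(b, z) = 3/(-199 + (b - b)) = 3/(-199 + 0) = 3/(-199) = 3*(-1/199) = -3/199)
o(184, Z(-9)) + 27528 = -3/199 + 27528 = 5478069/199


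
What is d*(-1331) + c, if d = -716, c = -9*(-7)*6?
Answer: 953374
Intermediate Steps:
c = 378 (c = 63*6 = 378)
d*(-1331) + c = -716*(-1331) + 378 = 952996 + 378 = 953374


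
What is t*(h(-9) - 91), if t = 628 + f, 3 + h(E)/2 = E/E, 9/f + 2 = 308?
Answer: -2028535/34 ≈ -59663.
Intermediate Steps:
f = 1/34 (f = 9/(-2 + 308) = 9/306 = 9*(1/306) = 1/34 ≈ 0.029412)
h(E) = -4 (h(E) = -6 + 2*(E/E) = -6 + 2*1 = -6 + 2 = -4)
t = 21353/34 (t = 628 + 1/34 = 21353/34 ≈ 628.03)
t*(h(-9) - 91) = 21353*(-4 - 91)/34 = (21353/34)*(-95) = -2028535/34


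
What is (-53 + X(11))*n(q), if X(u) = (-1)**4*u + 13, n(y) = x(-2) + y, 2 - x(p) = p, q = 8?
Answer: -348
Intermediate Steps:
x(p) = 2 - p
n(y) = 4 + y (n(y) = (2 - 1*(-2)) + y = (2 + 2) + y = 4 + y)
X(u) = 13 + u (X(u) = 1*u + 13 = u + 13 = 13 + u)
(-53 + X(11))*n(q) = (-53 + (13 + 11))*(4 + 8) = (-53 + 24)*12 = -29*12 = -348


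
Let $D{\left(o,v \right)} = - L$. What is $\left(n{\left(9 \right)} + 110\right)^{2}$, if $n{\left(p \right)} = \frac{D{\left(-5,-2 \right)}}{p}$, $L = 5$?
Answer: $\frac{970225}{81} \approx 11978.0$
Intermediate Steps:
$D{\left(o,v \right)} = -5$ ($D{\left(o,v \right)} = \left(-1\right) 5 = -5$)
$n{\left(p \right)} = - \frac{5}{p}$
$\left(n{\left(9 \right)} + 110\right)^{2} = \left(- \frac{5}{9} + 110\right)^{2} = \left(\frac{985}{9}\right)^{2} = \frac{970225}{81}$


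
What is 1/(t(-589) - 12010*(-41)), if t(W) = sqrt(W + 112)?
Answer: 492410/242467608577 - 3*I*sqrt(53)/242467608577 ≈ 2.0308e-6 - 9.0075e-11*I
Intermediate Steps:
t(W) = sqrt(112 + W)
1/(t(-589) - 12010*(-41)) = 1/(sqrt(112 - 589) - 12010*(-41)) = 1/(sqrt(-477) + 492410) = 1/(3*I*sqrt(53) + 492410) = 1/(492410 + 3*I*sqrt(53))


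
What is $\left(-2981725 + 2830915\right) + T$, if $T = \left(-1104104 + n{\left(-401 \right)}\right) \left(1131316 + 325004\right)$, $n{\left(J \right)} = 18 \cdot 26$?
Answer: $-1607247330330$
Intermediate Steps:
$n{\left(J \right)} = 468$
$T = -1607247179520$ ($T = \left(-1104104 + 468\right) \left(1131316 + 325004\right) = \left(-1103636\right) 1456320 = -1607247179520$)
$\left(-2981725 + 2830915\right) + T = \left(-2981725 + 2830915\right) - 1607247179520 = -150810 - 1607247179520 = -1607247330330$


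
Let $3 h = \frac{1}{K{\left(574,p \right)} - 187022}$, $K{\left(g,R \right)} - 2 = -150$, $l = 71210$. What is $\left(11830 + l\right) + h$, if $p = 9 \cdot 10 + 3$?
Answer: $\frac{46627790399}{561510} \approx 83040.0$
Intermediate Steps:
$p = 93$ ($p = 90 + 3 = 93$)
$K{\left(g,R \right)} = -148$ ($K{\left(g,R \right)} = 2 - 150 = -148$)
$h = - \frac{1}{561510}$ ($h = \frac{1}{3 \left(-148 - 187022\right)} = \frac{1}{3 \left(-187170\right)} = \frac{1}{3} \left(- \frac{1}{187170}\right) = - \frac{1}{561510} \approx -1.7809 \cdot 10^{-6}$)
$\left(11830 + l\right) + h = \left(11830 + 71210\right) - \frac{1}{561510} = 83040 - \frac{1}{561510} = \frac{46627790399}{561510}$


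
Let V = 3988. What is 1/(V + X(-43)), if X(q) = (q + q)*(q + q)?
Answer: 1/11384 ≈ 8.7843e-5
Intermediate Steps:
X(q) = 4*q**2 (X(q) = (2*q)*(2*q) = 4*q**2)
1/(V + X(-43)) = 1/(3988 + 4*(-43)**2) = 1/(3988 + 4*1849) = 1/(3988 + 7396) = 1/11384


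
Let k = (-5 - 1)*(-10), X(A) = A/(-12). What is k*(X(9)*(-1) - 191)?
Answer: -11415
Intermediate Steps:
X(A) = -A/12 (X(A) = A*(-1/12) = -A/12)
k = 60 (k = -6*(-10) = 60)
k*(X(9)*(-1) - 191) = 60*(-1/12*9*(-1) - 191) = 60*(-3/4*(-1) - 191) = 60*(3/4 - 191) = 60*(-761/4) = -11415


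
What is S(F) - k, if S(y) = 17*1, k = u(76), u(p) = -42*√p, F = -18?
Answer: 17 + 84*√19 ≈ 383.15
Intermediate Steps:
k = -84*√19 ≈ -366.15
S(y) = 17
S(F) - k = 17 - (-84)*√19 = 17 + 84*√19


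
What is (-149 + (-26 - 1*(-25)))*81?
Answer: -12150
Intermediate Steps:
(-149 + (-26 - 1*(-25)))*81 = (-149 + (-26 + 25))*81 = (-149 - 1)*81 = -150*81 = -12150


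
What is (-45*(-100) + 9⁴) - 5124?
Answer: 5937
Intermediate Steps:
(-45*(-100) + 9⁴) - 5124 = (4500 + 6561) - 5124 = 11061 - 5124 = 5937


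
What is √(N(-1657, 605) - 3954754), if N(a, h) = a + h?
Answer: 3*I*√439534 ≈ 1988.9*I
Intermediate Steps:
√(N(-1657, 605) - 3954754) = √((-1657 + 605) - 3954754) = √(-1052 - 3954754) = √(-3955806) = 3*I*√439534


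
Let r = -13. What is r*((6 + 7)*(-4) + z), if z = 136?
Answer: -1092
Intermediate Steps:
r*((6 + 7)*(-4) + z) = -13*((6 + 7)*(-4) + 136) = -13*(13*(-4) + 136) = -13*(-52 + 136) = -13*84 = -1092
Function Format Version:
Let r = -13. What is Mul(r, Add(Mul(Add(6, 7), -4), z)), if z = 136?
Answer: -1092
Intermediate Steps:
Mul(r, Add(Mul(Add(6, 7), -4), z)) = Mul(-13, Add(Mul(Add(6, 7), -4), 136)) = Mul(-13, Add(Mul(13, -4), 136)) = Mul(-13, Add(-52, 136)) = Mul(-13, 84) = -1092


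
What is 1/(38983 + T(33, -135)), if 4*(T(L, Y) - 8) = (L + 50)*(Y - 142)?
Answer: 4/132973 ≈ 3.0081e-5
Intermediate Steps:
T(L, Y) = 8 + (-142 + Y)*(50 + L)/4 (T(L, Y) = 8 + ((L + 50)*(Y - 142))/4 = 8 + ((50 + L)*(-142 + Y))/4 = 8 + ((-142 + Y)*(50 + L))/4 = 8 + (-142 + Y)*(50 + L)/4)
1/(38983 + T(33, -135)) = 1/(38983 + (-1767 - 71/2*33 + (25/2)*(-135) + (1/4)*33*(-135))) = 1/(38983 + (-1767 - 2343/2 - 3375/2 - 4455/4)) = 1/(38983 - 22959/4) = 1/(132973/4) = 4/132973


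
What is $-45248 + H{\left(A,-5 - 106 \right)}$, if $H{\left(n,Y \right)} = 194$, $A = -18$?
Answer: $-45054$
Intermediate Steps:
$-45248 + H{\left(A,-5 - 106 \right)} = -45248 + 194 = -45054$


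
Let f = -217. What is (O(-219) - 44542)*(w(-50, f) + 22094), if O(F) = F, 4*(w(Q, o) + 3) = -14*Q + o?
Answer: -3976880567/4 ≈ -9.9422e+8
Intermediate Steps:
w(Q, o) = -3 - 7*Q/2 + o/4 (w(Q, o) = -3 + (-14*Q + o)/4 = -3 + (o - 14*Q)/4 = -3 + (-7*Q/2 + o/4) = -3 - 7*Q/2 + o/4)
(O(-219) - 44542)*(w(-50, f) + 22094) = (-219 - 44542)*((-3 - 7/2*(-50) + (¼)*(-217)) + 22094) = -44761*((-3 + 175 - 217/4) + 22094) = -44761*(471/4 + 22094) = -44761*88847/4 = -3976880567/4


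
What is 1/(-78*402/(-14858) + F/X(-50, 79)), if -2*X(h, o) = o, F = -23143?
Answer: 586891/345097256 ≈ 0.0017007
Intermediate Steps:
X(h, o) = -o/2
1/(-78*402/(-14858) + F/X(-50, 79)) = 1/(-78*402/(-14858) - 23143/((-1/2*79))) = 1/(-31356*(-1/14858) - 23143/(-79/2)) = 1/(15678/7429 - 23143*(-2/79)) = 1/(15678/7429 + 46286/79) = 1/(345097256/586891) = 586891/345097256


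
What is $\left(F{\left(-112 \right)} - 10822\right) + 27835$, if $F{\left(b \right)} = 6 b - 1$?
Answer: $16340$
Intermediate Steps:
$F{\left(b \right)} = -1 + 6 b$
$\left(F{\left(-112 \right)} - 10822\right) + 27835 = \left(\left(-1 + 6 \left(-112\right)\right) - 10822\right) + 27835 = \left(\left(-1 - 672\right) - 10822\right) + 27835 = \left(-673 - 10822\right) + 27835 = -11495 + 27835 = 16340$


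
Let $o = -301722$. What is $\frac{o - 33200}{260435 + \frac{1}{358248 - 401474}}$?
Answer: $- \frac{14477338372}{11257563309} \approx -1.286$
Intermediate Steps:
$\frac{o - 33200}{260435 + \frac{1}{358248 - 401474}} = \frac{-301722 - 33200}{260435 + \frac{1}{358248 - 401474}} = - \frac{334922}{260435 + \frac{1}{-43226}} = - \frac{334922}{260435 - \frac{1}{43226}} = - \frac{334922}{\frac{11257563309}{43226}} = \left(-334922\right) \frac{43226}{11257563309} = - \frac{14477338372}{11257563309}$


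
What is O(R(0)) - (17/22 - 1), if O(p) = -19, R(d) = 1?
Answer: -413/22 ≈ -18.773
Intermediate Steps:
O(R(0)) - (17/22 - 1) = -19 - (17/22 - 1) = -19 - 1*(-5/22) = -19 + 5/22 = -413/22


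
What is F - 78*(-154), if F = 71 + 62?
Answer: 12145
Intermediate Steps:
F = 133
F - 78*(-154) = 133 - 78*(-154) = 133 + 12012 = 12145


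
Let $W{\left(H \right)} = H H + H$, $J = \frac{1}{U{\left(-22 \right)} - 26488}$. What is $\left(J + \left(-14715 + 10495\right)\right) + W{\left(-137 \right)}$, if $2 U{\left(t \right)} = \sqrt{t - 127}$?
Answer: $\frac{40446654214748}{2806456725} - \frac{2 i \sqrt{149}}{2806456725} \approx 14412.0 - 8.6989 \cdot 10^{-9} i$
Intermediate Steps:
$U{\left(t \right)} = \frac{\sqrt{-127 + t}}{2}$ ($U{\left(t \right)} = \frac{\sqrt{t - 127}}{2} = \frac{\sqrt{-127 + t}}{2}$)
$J = \frac{1}{-26488 + \frac{i \sqrt{149}}{2}}$ ($J = \frac{1}{\frac{\sqrt{-127 - 22}}{2} - 26488} = \frac{1}{\frac{\sqrt{-149}}{2} - 26488} = \frac{1}{\frac{i \sqrt{149}}{2} - 26488} = \frac{1}{-26488 + \frac{i \sqrt{149}}{2}} \approx -3.7753 \cdot 10^{-5} - 8.7 \cdot 10^{-9} i$)
$W{\left(H \right)} = H + H^{2}$ ($W{\left(H \right)} = H^{2} + H = H + H^{2}$)
$\left(J + \left(-14715 + 10495\right)\right) + W{\left(-137 \right)} = \left(\left(- \frac{105952}{2806456725} - \frac{2 i \sqrt{149}}{2806456725}\right) + \left(-14715 + 10495\right)\right) - 137 \left(1 - 137\right) = \left(\left(- \frac{105952}{2806456725} - \frac{2 i \sqrt{149}}{2806456725}\right) - 4220\right) - -18632 = \left(- \frac{11843247485452}{2806456725} - \frac{2 i \sqrt{149}}{2806456725}\right) + 18632 = \frac{40446654214748}{2806456725} - \frac{2 i \sqrt{149}}{2806456725}$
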